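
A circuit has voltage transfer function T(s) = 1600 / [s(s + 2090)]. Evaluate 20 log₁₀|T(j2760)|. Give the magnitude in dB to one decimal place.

-75.5 dB

|j2760 + 2090| = √(2760² + 2090²) = 3462
|j2760| = 2760
|T(j2760)| = 1600 / (3462 × 2760) = 0.00016745
20 log₁₀(0.00016745) = -75.52 dB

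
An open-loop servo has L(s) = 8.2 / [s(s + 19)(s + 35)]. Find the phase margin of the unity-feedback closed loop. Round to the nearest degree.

90°

Gain crossover: |L(jω)| = 1 at ω ≈ 0.0123 rad s⁻¹.
∠L(j0.0123) = −90° − arctan(0.0123/19) − arctan(0.0123/35) ≈ -90.06°
PM = 180° + (-90.06°) = 89.94°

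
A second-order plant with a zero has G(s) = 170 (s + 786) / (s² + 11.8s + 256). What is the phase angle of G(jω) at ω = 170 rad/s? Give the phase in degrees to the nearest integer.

∠(j170 + 786) = arctan(170/786) = 12.20°
∠[(j170)² + 11.8(j170) + 256] = ∠[-28644 + j2006] = 175.99°
∠G(j170) = 12.20° − 175.99° = -163.79°

-164°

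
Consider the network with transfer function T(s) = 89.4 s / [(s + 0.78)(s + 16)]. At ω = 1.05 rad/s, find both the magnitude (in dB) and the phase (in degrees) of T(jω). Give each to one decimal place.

|j1.05| = 1.05
|j1.05 + 0.78| = √(1.05² + 0.78²) = 1.308
|j1.05 + 16| = √(1.05² + 16²) = 16.03
|T(j1.05)| = 89.4 × 1.05 / (1.308 × 16.03) = 4.4757
20 log₁₀(4.4757) = 13.02 dB
∠(j1.05) = 90.00°
∠(j1.05 + 0.78) = arctan(1.05/0.78) = 53.39°
∠(j1.05 + 16) = arctan(1.05/16) = 3.75°
∠T(j1.05) = 90.00° − (53.39° + 3.75°) = 32.85°

|T| = 13.0 dB, ∠T = 32.9°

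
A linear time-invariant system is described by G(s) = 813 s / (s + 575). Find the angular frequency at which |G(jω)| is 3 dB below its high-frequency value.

For a single-pole high-pass, the −3 dB point is at the pole: ω = 575 rad/s.

575 rad/s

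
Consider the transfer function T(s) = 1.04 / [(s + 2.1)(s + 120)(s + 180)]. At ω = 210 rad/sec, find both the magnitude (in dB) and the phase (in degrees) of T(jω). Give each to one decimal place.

|j210 + 2.1| = √(210² + 2.1²) = 210
|j210 + 120| = √(210² + 120²) = 241.9
|j210 + 180| = √(210² + 180²) = 276.6
|T(j210)| = 1.04 / (210 × 241.9 × 276.6) = 7.4026e-08
20 log₁₀(7.4026e-08) = -142.61 dB
∠(j210 + 2.1) = arctan(210/2.1) = 89.43°
∠(j210 + 120) = arctan(210/120) = 60.26°
∠(j210 + 180) = arctan(210/180) = 49.40°
∠T(j210) = − (89.43° + 60.26° + 49.40°) = -199.08°

|T| = -142.6 dB, ∠T = -199.1°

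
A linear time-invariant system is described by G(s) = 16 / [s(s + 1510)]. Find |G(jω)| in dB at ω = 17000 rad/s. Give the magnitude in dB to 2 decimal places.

-145.17 dB

|j17000 + 1510| = √(17000² + 1510²) = 1.707e+04
|j17000| = 1.7e+04
|G(j17000)| = 16 / (1.707e+04 × 1.7e+04) = 5.5146e-08
20 log₁₀(5.5146e-08) = -145.170 dB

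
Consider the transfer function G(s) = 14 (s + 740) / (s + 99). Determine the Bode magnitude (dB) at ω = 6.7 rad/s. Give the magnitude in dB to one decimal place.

40.4 dB

|j6.7 + 740| = √(6.7² + 740²) = 740
|j6.7 + 99| = √(6.7² + 99²) = 99.23
|G(j6.7)| = 14 × 740 / 99.23 = 104.41
20 log₁₀(104.41) = 40.38 dB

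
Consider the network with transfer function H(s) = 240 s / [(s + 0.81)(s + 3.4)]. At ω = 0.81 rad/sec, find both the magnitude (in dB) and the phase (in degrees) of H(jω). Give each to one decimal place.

|H| = 33.7 dB, ∠H = 31.6 deg

|j0.81| = 0.81
|j0.81 + 0.81| = √(0.81² + 0.81²) = 1.146
|j0.81 + 3.4| = √(0.81² + 3.4²) = 3.495
|H(j0.81)| = 240 × 0.81 / (1.146 × 3.495) = 48.555
20 log₁₀(48.555) = 33.72 dB
∠(j0.81) = 90.00°
∠(j0.81 + 0.81) = arctan(0.81/0.81) = 45.00°
∠(j0.81 + 3.4) = arctan(0.81/3.4) = 13.40°
∠H(j0.81) = 90.00° − (45.00° + 13.40°) = 31.60°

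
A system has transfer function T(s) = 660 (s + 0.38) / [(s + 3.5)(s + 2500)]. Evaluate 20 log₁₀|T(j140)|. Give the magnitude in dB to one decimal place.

-11.6 dB

|j140 + 0.38| = √(140² + 0.38²) = 140
|j140 + 3.5| = √(140² + 3.5²) = 140
|j140 + 2500| = √(140² + 2500²) = 2504
|T(j140)| = 660 × 140 / (140 × 2504) = 0.26351
20 log₁₀(0.26351) = -11.58 dB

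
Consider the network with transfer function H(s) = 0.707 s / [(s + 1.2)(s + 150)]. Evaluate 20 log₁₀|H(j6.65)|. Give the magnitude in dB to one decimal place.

|j6.65| = 6.65
|j6.65 + 1.2| = √(6.65² + 1.2²) = 6.757
|j6.65 + 150| = √(6.65² + 150²) = 150.1
|H(j6.65)| = 0.707 × 6.65 / (6.757 × 150.1) = 0.0046339
20 log₁₀(0.0046339) = -46.68 dB

-46.7 dB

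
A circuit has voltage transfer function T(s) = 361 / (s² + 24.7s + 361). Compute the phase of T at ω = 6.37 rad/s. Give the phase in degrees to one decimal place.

-26.2°

∠[(j6.37)² + 24.7(j6.37) + 361] = ∠[320.42 + j157.34] = 26.15°
∠T(j6.37) = −26.15° = -26.15°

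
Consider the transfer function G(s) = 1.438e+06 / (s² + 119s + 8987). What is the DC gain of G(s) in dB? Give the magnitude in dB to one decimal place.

G(0) = 1.438e+06 / 8987 = 160.01
20 log₁₀(160.01) = 44.08 dB

44.1 dB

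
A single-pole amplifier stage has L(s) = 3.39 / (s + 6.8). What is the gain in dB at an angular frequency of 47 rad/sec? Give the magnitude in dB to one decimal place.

-22.9 dB

|j47 + 6.8| = √(47² + 6.8²) = 47.49
|L(j47)| = 3.39 / 47.49 = 0.071384
20 log₁₀(0.071384) = -22.93 dB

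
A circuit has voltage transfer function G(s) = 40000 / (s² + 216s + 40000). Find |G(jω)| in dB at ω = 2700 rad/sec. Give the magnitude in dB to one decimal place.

-45.2 dB

|(j2700)² + 216(j2700) + 40000| = |-7.25e+06 + j5.832e+05| = 7.273e+06
|G(j2700)| = 40000 / 7.273e+06 = 0.0054995
20 log₁₀(0.0054995) = -45.19 dB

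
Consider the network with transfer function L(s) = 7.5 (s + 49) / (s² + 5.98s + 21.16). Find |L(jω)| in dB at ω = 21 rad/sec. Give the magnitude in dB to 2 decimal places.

-0.80 dB

|j21 + 49| = √(21² + 49²) = 53.31
|(j21)² + 5.98(j21) + 21.16| = |-419.84 + j125.58| = 438.2
|L(j21)| = 7.5 × 53.31 / 438.2 = 0.91239
20 log₁₀(0.91239) = -0.796 dB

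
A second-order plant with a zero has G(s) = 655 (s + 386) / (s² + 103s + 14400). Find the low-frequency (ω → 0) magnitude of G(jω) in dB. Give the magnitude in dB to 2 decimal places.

24.89 dB

G(0) = 655 × 386 / 14400 = 17.558
20 log₁₀(17.558) = 24.889 dB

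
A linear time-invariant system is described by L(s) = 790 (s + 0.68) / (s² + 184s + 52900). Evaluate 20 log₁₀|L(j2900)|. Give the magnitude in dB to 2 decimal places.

-11.26 dB

|j2900 + 0.68| = √(2900² + 0.68²) = 2900
|(j2900)² + 184(j2900) + 52900| = |-8.3571e+06 + j5.336e+05| = 8.374e+06
|L(j2900)| = 790 × 2900 / 8.374e+06 = 0.27358
20 log₁₀(0.27358) = -11.258 dB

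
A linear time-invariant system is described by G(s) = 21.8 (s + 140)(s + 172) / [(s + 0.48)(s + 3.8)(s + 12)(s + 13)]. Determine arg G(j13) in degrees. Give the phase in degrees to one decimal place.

∠(j13 + 140) = arctan(13/140) = 5.31°
∠(j13 + 172) = arctan(13/172) = 4.32°
∠(j13 + 0.48) = arctan(13/0.48) = 87.89°
∠(j13 + 3.8) = arctan(13/3.8) = 73.71°
∠(j13 + 12) = arctan(13/12) = 47.29°
∠(j13 + 13) = arctan(13/13) = 45.00°
∠G(j13) = 5.31° + 4.32° − (87.89° + 73.71° + 47.29° + 45.00°) = -244.25°

-244.3 deg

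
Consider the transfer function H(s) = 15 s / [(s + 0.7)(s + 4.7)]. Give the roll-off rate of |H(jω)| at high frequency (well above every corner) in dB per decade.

With 1 zero and 2 poles, the high-frequency asymptotic slope is 20 × (1 − 2) = -20 dB/decade.

-20 dB/decade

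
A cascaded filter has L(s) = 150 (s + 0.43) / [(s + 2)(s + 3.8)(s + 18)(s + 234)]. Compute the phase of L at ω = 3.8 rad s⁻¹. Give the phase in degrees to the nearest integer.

-37°

∠(j3.8 + 0.43) = arctan(3.8/0.43) = 83.54°
∠(j3.8 + 2) = arctan(3.8/2) = 62.24°
∠(j3.8 + 3.8) = arctan(3.8/3.8) = 45.00°
∠(j3.8 + 18) = arctan(3.8/18) = 11.92°
∠(j3.8 + 234) = arctan(3.8/234) = 0.93°
∠L(j3.8) = 83.54° − (62.24° + 45.00° + 11.92° + 0.93°) = -36.55°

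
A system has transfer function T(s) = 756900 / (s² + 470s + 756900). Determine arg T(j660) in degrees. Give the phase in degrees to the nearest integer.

∠[(j660)² + 470(j660) + 756900] = ∠[3.213e+05 + j3.102e+05] = 43.99°
∠T(j660) = −43.99° = -43.99°

-44°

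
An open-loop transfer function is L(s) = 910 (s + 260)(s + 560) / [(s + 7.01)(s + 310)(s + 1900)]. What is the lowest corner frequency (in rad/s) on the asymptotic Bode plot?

Break frequencies occur at each pole and zero magnitude: 7.01 rad/s, 260 rad/s, 310 rad/s, 560 rad/s, 1900 rad/s.
The lowest is 7.01 rad/s.

7.01 rad/s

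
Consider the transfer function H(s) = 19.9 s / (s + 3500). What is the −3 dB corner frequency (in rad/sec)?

3500 rad/sec

For a single-pole high-pass, the −3 dB point is at the pole: ω = 3500 rad/sec.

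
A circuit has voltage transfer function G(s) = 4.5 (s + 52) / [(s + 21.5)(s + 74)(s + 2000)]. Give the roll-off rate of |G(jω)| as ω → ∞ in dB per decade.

-40 dB/decade

With 1 zero and 3 poles, the high-frequency asymptotic slope is 20 × (1 − 3) = -40 dB/decade.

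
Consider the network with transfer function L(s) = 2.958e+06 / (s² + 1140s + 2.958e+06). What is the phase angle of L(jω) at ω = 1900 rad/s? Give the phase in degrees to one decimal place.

∠[(j1900)² + 1140(j1900) + 2.958e+06] = ∠[-6.52e+05 + j2.166e+06] = 106.75°
∠L(j1900) = −106.75° = -106.75°

-106.8 deg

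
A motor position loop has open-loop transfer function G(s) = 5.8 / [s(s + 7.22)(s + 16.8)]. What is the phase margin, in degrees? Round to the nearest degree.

89°

Gain crossover: |G(jω)| = 1 at ω ≈ 0.0478 rad s⁻¹.
∠G(j0.0478) = −90° − arctan(0.0478/7.22) − arctan(0.0478/16.8) ≈ -90.54°
PM = 180° + (-90.54°) = 89.46°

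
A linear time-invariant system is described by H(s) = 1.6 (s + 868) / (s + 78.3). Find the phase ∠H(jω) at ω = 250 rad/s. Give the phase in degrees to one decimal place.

∠(j250 + 868) = arctan(250/868) = 16.07°
∠(j250 + 78.3) = arctan(250/78.3) = 72.61°
∠H(j250) = 16.07° − 72.61° = -56.54°

-56.5°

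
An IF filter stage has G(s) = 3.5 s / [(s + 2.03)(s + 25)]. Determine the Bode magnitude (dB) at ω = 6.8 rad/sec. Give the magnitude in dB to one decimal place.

-17.8 dB

|j6.8| = 6.8
|j6.8 + 2.03| = √(6.8² + 2.03²) = 7.097
|j6.8 + 25| = √(6.8² + 25²) = 25.91
|G(j6.8)| = 3.5 × 6.8 / (7.097 × 25.91) = 0.12945
20 log₁₀(0.12945) = -17.76 dB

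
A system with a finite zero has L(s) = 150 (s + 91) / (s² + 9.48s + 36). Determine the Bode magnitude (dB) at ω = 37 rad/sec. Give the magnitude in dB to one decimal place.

|j37 + 91| = √(37² + 91²) = 98.23
|(j37)² + 9.48(j37) + 36| = |-1333 + j350.76| = 1378
|L(j37)| = 150 × 98.23 / 1378 = 10.69
20 log₁₀(10.69) = 20.58 dB

20.6 dB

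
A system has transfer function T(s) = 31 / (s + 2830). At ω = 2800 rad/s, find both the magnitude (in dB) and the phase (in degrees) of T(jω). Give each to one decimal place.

|T| = -42.2 dB, ∠T = -44.7°

|j2800 + 2830| = √(2800² + 2830²) = 3981
|T(j2800)| = 31 / 3981 = 0.0077869
20 log₁₀(0.0077869) = -42.17 dB
∠(j2800 + 2830) = arctan(2800/2830) = 44.69°
∠T(j2800) = −44.69° = -44.69°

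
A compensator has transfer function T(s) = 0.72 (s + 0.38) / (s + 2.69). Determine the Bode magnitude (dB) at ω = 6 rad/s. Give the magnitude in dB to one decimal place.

|j6 + 0.38| = √(6² + 0.38²) = 6.012
|j6 + 2.69| = √(6² + 2.69²) = 6.575
|T(j6)| = 0.72 × 6.012 / 6.575 = 0.65831
20 log₁₀(0.65831) = -3.63 dB

-3.6 dB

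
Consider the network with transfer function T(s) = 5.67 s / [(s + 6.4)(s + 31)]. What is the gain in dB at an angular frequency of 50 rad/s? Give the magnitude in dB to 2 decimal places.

|j50| = 50
|j50 + 6.4| = √(50² + 6.4²) = 50.41
|j50 + 31| = √(50² + 31²) = 58.83
|T(j50)| = 5.67 × 50 / (50.41 × 58.83) = 0.095599
20 log₁₀(0.095599) = -20.391 dB

-20.39 dB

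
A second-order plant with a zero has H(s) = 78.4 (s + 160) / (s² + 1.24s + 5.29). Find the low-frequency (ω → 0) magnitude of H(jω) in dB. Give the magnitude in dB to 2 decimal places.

67.50 dB

H(0) = 78.4 × 160 / 5.29 = 2371.3
20 log₁₀(2371.3) = 67.500 dB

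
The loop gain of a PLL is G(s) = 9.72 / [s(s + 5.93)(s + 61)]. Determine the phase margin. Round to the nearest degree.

90°

Gain crossover: |G(jω)| = 1 at ω ≈ 0.0269 rad s⁻¹.
∠G(j0.0269) = −90° − arctan(0.0269/5.93) − arctan(0.0269/61) ≈ -90.28°
PM = 180° + (-90.28°) = 89.72°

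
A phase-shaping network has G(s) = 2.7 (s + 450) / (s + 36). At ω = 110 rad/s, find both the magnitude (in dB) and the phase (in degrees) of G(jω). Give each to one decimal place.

|j110 + 450| = √(110² + 450²) = 463.2
|j110 + 36| = √(110² + 36²) = 115.7
|G(j110)| = 2.7 × 463.2 / 115.7 = 10.807
20 log₁₀(10.807) = 20.67 dB
∠(j110 + 450) = arctan(110/450) = 13.74°
∠(j110 + 36) = arctan(110/36) = 71.88°
∠G(j110) = 13.74° − 71.88° = -58.14°

|G| = 20.7 dB, ∠G = -58.1 deg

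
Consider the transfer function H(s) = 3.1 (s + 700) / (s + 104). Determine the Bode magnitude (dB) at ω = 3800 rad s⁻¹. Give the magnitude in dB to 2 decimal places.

|j3800 + 700| = √(3800² + 700²) = 3864
|j3800 + 104| = √(3800² + 104²) = 3801
|H(j3800)| = 3.1 × 3864 / 3801 = 3.151
20 log₁₀(3.151) = 9.969 dB

9.97 dB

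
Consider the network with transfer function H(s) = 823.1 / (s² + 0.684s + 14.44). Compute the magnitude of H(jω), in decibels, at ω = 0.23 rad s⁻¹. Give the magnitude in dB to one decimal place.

35.1 dB

|(j0.23)² + 0.684(j0.23) + 14.44| = |14.387 + j0.15732| = 14.39
|H(j0.23)| = 823.1 / 14.39 = 57.208
20 log₁₀(57.208) = 35.15 dB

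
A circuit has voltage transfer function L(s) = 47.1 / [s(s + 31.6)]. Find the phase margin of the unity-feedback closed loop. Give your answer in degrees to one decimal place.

Gain crossover: |L(jω)| = 1 at ω ≈ 1.49 rad/sec.
∠L(j1.49) = −90° − arctan(1.49/31.6) ≈ -92.70°
PM = 180° + (-92.70°) = 87.30°

87.3°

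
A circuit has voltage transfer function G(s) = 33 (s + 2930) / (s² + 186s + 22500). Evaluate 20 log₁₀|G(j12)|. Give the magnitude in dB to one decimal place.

12.7 dB

|j12 + 2930| = √(12² + 2930²) = 2930
|(j12)² + 186(j12) + 22500| = |22356 + j2232| = 2.247e+04
|G(j12)| = 33 × 2930 / 2.247e+04 = 4.3037
20 log₁₀(4.3037) = 12.68 dB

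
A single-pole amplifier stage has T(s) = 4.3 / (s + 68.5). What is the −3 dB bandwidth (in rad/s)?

For a single-pole low-pass, the −3 dB point is at the pole: ω = 68.5 rad/s.

68.5 rad/s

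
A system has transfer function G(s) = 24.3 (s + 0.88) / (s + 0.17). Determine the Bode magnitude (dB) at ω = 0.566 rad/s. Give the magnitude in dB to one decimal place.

|j0.566 + 0.88| = √(0.566² + 0.88²) = 1.046
|j0.566 + 0.17| = √(0.566² + 0.17²) = 0.591
|G(j0.566)| = 24.3 × 1.046 / 0.591 = 43.022
20 log₁₀(43.022) = 32.67 dB

32.7 dB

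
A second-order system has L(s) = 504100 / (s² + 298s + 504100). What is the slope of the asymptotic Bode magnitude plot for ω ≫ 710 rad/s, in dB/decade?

With 0 zeros and 2 poles, the high-frequency asymptotic slope is 20 × (0 − 2) = -40 dB/decade.

-40 dB/decade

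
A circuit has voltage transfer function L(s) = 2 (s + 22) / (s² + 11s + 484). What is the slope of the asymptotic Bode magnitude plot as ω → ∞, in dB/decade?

-20 dB/decade

With 1 zero and 2 poles, the high-frequency asymptotic slope is 20 × (1 − 2) = -20 dB/decade.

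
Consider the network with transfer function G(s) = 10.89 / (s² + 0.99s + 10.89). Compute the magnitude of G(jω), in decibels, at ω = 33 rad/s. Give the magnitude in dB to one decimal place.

|(j33)² + 0.99(j33) + 10.89| = |-1078.1 + j32.67| = 1079
|G(j33)| = 10.89 / 1079 = 0.010096
20 log₁₀(0.010096) = -39.92 dB

-39.9 dB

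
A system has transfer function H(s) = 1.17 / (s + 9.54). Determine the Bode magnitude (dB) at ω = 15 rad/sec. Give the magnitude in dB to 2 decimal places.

-23.63 dB

|j15 + 9.54| = √(15² + 9.54²) = 17.78
|H(j15)| = 1.17 / 17.78 = 0.065816
20 log₁₀(0.065816) = -23.633 dB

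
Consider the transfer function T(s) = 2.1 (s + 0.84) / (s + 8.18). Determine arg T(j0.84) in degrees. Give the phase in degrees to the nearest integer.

39 deg

∠(j0.84 + 0.84) = arctan(0.84/0.84) = 45.00°
∠(j0.84 + 8.18) = arctan(0.84/8.18) = 5.86°
∠T(j0.84) = 45.00° − 5.86° = 39.14°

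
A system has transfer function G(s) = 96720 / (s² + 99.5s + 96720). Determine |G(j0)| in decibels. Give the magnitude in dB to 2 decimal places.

0.00 dB

G(0) = 96720 / 96720 = 1
20 log₁₀(1) = 0.000 dB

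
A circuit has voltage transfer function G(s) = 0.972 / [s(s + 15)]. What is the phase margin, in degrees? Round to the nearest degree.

90 deg

Gain crossover: |G(jω)| = 1 at ω ≈ 0.0648 rad/s.
∠G(j0.0648) = −90° − arctan(0.0648/15) ≈ -90.25°
PM = 180° + (-90.25°) = 89.75°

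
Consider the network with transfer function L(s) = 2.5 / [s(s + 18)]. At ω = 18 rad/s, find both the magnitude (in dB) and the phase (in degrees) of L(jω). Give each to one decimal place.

|j18 + 18| = √(18² + 18²) = 25.46
|j18| = 18
|L(j18)| = 2.5 / (25.46 × 18) = 0.0054561
20 log₁₀(0.0054561) = -45.26 dB
∠(j18 + 18) = arctan(18/18) = 45.00°
∠(j18) = 90.00°
∠L(j18) = − (45.00° + 90.00°) = -135.00°

|L| = -45.3 dB, ∠L = -135.0°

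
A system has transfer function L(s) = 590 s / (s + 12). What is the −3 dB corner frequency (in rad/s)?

For a single-pole high-pass, the −3 dB point is at the pole: ω = 12 rad/s.

12 rad/s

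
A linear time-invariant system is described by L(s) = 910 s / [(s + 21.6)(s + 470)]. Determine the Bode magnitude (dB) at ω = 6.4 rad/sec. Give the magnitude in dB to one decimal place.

-5.2 dB

|j6.4| = 6.4
|j6.4 + 21.6| = √(6.4² + 21.6²) = 22.53
|j6.4 + 470| = √(6.4² + 470²) = 470
|L(j6.4)| = 910 × 6.4 / (22.53 × 470) = 0.54999
20 log₁₀(0.54999) = -5.19 dB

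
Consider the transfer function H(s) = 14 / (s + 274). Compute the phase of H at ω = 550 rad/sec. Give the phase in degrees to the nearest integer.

-64°

∠(j550 + 274) = arctan(550/274) = 63.52°
∠H(j550) = −63.52° = -63.52°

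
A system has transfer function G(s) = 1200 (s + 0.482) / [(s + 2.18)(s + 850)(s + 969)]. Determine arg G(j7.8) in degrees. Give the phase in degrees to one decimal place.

11.1°

∠(j7.8 + 0.482) = arctan(7.8/0.482) = 86.46°
∠(j7.8 + 2.18) = arctan(7.8/2.18) = 74.39°
∠(j7.8 + 850) = arctan(7.8/850) = 0.53°
∠(j7.8 + 969) = arctan(7.8/969) = 0.46°
∠G(j7.8) = 86.46° − (74.39° + 0.53° + 0.46°) = 11.09°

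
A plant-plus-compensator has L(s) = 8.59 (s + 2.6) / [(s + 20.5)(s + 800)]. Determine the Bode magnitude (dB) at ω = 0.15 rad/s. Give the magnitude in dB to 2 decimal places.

|j0.15 + 2.6| = √(0.15² + 2.6²) = 2.604
|j0.15 + 20.5| = √(0.15² + 20.5²) = 20.5
|j0.15 + 800| = √(0.15² + 800²) = 800
|L(j0.15)| = 8.59 × 2.604 / (20.5 × 800) = 0.0013641
20 log₁₀(0.0013641) = -57.303 dB

-57.30 dB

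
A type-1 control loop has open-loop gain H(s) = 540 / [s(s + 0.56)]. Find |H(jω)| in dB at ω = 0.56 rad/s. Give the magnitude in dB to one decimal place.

|j0.56 + 0.56| = √(0.56² + 0.56²) = 0.792
|j0.56| = 0.56
|H(j0.56)| = 540 / (0.792 × 0.56) = 1217.6
20 log₁₀(1217.6) = 61.71 dB

61.7 dB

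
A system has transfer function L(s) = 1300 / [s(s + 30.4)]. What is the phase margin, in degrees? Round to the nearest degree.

45°

Gain crossover: |L(jω)| = 1 at ω ≈ 30.3 rad/s.
∠L(j30.3) = −90° − arctan(30.3/30.4) ≈ -134.90°
PM = 180° + (-134.90°) = 45.10°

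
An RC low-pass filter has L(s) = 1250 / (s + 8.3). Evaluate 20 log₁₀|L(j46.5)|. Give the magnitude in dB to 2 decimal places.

|j46.5 + 8.3| = √(46.5² + 8.3²) = 47.23
|L(j46.5)| = 1250 / 47.23 = 26.463
20 log₁₀(26.463) = 28.453 dB

28.45 dB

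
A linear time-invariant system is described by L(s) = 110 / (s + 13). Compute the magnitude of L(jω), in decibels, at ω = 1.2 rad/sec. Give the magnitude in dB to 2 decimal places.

|j1.2 + 13| = √(1.2² + 13²) = 13.06
|L(j1.2)| = 110 / 13.06 = 8.4257
20 log₁₀(8.4257) = 18.512 dB

18.51 dB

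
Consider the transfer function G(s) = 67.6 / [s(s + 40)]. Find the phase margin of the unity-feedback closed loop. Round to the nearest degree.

88°

Gain crossover: |G(jω)| = 1 at ω ≈ 1.69 rad/s.
∠G(j1.69) = −90° − arctan(1.69/40) ≈ -92.42°
PM = 180° + (-92.42°) = 87.58°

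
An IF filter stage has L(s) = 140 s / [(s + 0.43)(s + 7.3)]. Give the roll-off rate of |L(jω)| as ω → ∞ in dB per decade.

With 1 zero and 2 poles, the high-frequency asymptotic slope is 20 × (1 − 2) = -20 dB/decade.

-20 dB/decade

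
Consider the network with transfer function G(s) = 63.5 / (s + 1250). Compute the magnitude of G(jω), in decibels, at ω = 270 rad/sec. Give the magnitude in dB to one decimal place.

-26.1 dB

|j270 + 1250| = √(270² + 1250²) = 1279
|G(j270)| = 63.5 / 1279 = 0.049655
20 log₁₀(0.049655) = -26.08 dB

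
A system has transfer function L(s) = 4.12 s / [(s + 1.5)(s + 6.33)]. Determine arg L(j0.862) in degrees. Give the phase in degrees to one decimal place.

∠(j0.862) = 90.00°
∠(j0.862 + 1.5) = arctan(0.862/1.5) = 29.88°
∠(j0.862 + 6.33) = arctan(0.862/6.33) = 7.75°
∠L(j0.862) = 90.00° − (29.88° + 7.75°) = 52.36°

52.4°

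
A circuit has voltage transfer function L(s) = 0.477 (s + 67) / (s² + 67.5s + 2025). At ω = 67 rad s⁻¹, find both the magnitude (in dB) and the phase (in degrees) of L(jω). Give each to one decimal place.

|L| = -41.1 dB, ∠L = -73.6°

|j67 + 67| = √(67² + 67²) = 94.75
|(j67)² + 67.5(j67) + 2025| = |-2464 + j4522.5| = 5150
|L(j67)| = 0.477 × 94.75 / 5150 = 0.0087758
20 log₁₀(0.0087758) = -41.13 dB
∠(j67 + 67) = arctan(67/67) = 45.00°
∠[(j67)² + 67.5(j67) + 2025] = ∠[-2464 + j4522.5] = 118.58°
∠L(j67) = 45.00° − 118.58° = -73.58°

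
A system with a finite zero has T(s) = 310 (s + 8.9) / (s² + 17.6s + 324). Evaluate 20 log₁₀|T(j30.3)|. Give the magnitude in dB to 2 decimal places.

21.77 dB

|j30.3 + 8.9| = √(30.3² + 8.9²) = 31.58
|(j30.3)² + 17.6(j30.3) + 324| = |-594.09 + j533.28| = 798.3
|T(j30.3)| = 310 × 31.58 / 798.3 = 12.263
20 log₁₀(12.263) = 21.772 dB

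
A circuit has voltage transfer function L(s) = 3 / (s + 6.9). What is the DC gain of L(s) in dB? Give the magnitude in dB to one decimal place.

L(0) = 3 / 6.9 = 0.43478
20 log₁₀(0.43478) = -7.23 dB

-7.2 dB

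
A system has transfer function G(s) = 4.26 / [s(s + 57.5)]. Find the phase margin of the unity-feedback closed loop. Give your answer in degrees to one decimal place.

Gain crossover: |G(jω)| = 1 at ω ≈ 0.0741 rad s⁻¹.
∠G(j0.0741) = −90° − arctan(0.0741/57.5) ≈ -90.07°
PM = 180° + (-90.07°) = 89.93°

89.9°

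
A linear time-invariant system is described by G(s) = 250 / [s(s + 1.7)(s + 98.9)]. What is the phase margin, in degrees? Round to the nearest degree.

Gain crossover: |G(jω)| = 1 at ω ≈ 1.21 rad/sec.
∠G(j1.21) = −90° − arctan(1.21/1.7) − arctan(1.21/98.9) ≈ -126.17°
PM = 180° + (-126.17°) = 53.83°

54°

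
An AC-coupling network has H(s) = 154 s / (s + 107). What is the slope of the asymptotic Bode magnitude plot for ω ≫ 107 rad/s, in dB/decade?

With 1 zero and 1 pole, the high-frequency asymptotic slope is 20 × (1 − 1) = 0 dB/decade.

0 dB/decade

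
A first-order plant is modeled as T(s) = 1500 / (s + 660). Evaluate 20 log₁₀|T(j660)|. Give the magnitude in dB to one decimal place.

4.1 dB

|j660 + 660| = √(660² + 660²) = 933.4
|T(j660)| = 1500 / 933.4 = 1.6071
20 log₁₀(1.6071) = 4.12 dB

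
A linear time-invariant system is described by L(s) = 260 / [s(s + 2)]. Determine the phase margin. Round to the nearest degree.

7°

Gain crossover: |L(jω)| = 1 at ω ≈ 16.1 rad/sec.
∠L(j16.1) = −90° − arctan(16.1/2) ≈ -172.90°
PM = 180° + (-172.90°) = 7.10°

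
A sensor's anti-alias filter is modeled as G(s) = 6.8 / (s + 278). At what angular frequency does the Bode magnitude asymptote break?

The single real pole at s = −278 gives a corner at ω = 278 rad/s.

278 rad/s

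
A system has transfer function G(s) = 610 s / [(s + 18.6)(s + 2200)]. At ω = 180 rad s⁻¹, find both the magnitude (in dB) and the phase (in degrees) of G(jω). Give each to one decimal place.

|G| = -11.2 dB, ∠G = 1.2°

|j180| = 180
|j180 + 18.6| = √(180² + 18.6²) = 181
|j180 + 2200| = √(180² + 2200²) = 2207
|G(j180)| = 610 × 180 / (181 × 2207) = 0.27489
20 log₁₀(0.27489) = -11.22 dB
∠(j180) = 90.00°
∠(j180 + 18.6) = arctan(180/18.6) = 84.10°
∠(j180 + 2200) = arctan(180/2200) = 4.68°
∠G(j180) = 90.00° − (84.10° + 4.68°) = 1.22°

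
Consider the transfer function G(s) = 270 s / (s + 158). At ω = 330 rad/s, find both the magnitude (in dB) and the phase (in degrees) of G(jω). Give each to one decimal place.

|j330| = 330
|j330 + 158| = √(330² + 158²) = 365.9
|G(j330)| = 270 × 330 / 365.9 = 243.53
20 log₁₀(243.53) = 47.73 dB
∠(j330) = 90.00°
∠(j330 + 158) = arctan(330/158) = 64.42°
∠G(j330) = 90.00° − 64.42° = 25.58°

|G| = 47.7 dB, ∠G = 25.6°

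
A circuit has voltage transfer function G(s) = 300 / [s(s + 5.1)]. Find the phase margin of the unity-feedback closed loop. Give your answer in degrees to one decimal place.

Gain crossover: |G(jω)| = 1 at ω ≈ 16.9 rad/sec.
∠G(j16.9) = −90° − arctan(16.9/5.1) ≈ -163.25°
PM = 180° + (-163.25°) = 16.75°

16.7°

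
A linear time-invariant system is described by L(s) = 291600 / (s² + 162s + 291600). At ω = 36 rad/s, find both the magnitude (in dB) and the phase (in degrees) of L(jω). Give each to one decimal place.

|L| = 0.0 dB, ∠L = -1.2°

|(j36)² + 162(j36) + 291600| = |2.903e+05 + j5832| = 2.904e+05
|L(j36)| = 291600 / 2.904e+05 = 1.0043
20 log₁₀(1.0043) = 0.04 dB
∠[(j36)² + 162(j36) + 291600] = ∠[2.903e+05 + j5832] = 1.15°
∠L(j36) = −1.15° = -1.15°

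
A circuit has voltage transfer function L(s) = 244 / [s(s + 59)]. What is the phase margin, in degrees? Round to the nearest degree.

86°

Gain crossover: |L(jω)| = 1 at ω ≈ 4.13 rad s⁻¹.
∠L(j4.13) = −90° − arctan(4.13/59) ≈ -94.00°
PM = 180° + (-94.00°) = 86.00°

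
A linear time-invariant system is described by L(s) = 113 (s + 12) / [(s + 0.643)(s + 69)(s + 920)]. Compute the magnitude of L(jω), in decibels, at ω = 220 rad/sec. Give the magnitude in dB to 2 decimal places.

|j220 + 12| = √(220² + 12²) = 220.3
|j220 + 0.643| = √(220² + 0.643²) = 220
|j220 + 69| = √(220² + 69²) = 230.6
|j220 + 920| = √(220² + 920²) = 945.9
|L(j220)| = 113 × 220.3 / (220 × 230.6 × 945.9) = 0.00051887
20 log₁₀(0.00051887) = -65.699 dB

-65.70 dB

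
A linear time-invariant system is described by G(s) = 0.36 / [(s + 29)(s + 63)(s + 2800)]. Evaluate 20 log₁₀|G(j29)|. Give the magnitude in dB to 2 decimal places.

-146.90 dB

|j29 + 29| = √(29² + 29²) = 41.01
|j29 + 63| = √(29² + 63²) = 69.35
|j29 + 2800| = √(29² + 2800²) = 2800
|G(j29)| = 0.36 / (41.01 × 69.35 × 2800) = 4.52e-08
20 log₁₀(4.52e-08) = -146.897 dB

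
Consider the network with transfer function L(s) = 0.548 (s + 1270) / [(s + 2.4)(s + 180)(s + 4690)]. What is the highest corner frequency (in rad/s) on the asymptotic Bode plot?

Break frequencies occur at each pole and zero magnitude: 2.4 rad/s, 180 rad/s, 1270 rad/s, 4690 rad/s.
The highest is 4690 rad/s.

4690 rad/s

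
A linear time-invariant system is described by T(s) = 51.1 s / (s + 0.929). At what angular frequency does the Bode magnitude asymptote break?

The single real pole at s = −0.929 gives a corner at ω = 0.929 rad/sec.

0.929 rad/sec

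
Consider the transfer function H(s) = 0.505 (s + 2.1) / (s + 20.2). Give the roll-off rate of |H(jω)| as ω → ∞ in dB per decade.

0 dB/decade

With 1 zero and 1 pole, the high-frequency asymptotic slope is 20 × (1 − 1) = 0 dB/decade.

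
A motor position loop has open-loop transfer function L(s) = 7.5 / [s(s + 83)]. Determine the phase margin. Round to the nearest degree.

90°

Gain crossover: |L(jω)| = 1 at ω ≈ 0.0904 rad/sec.
∠L(j0.0904) = −90° − arctan(0.0904/83) ≈ -90.06°
PM = 180° + (-90.06°) = 89.94°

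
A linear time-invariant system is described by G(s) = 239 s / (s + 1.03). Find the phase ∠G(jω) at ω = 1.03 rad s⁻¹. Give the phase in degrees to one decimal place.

∠(j1.03) = 90.00°
∠(j1.03 + 1.03) = arctan(1.03/1.03) = 45.00°
∠G(j1.03) = 90.00° − 45.00° = 45.00°

45.0 deg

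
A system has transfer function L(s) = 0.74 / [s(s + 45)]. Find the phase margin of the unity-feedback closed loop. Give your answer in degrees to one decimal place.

Gain crossover: |L(jω)| = 1 at ω ≈ 0.0164 rad/sec.
∠L(j0.0164) = −90° − arctan(0.0164/45) ≈ -90.02°
PM = 180° + (-90.02°) = 89.98°

90.0°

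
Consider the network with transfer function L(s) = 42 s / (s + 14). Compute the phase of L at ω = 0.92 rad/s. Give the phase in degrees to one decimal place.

∠(j0.92) = 90.00°
∠(j0.92 + 14) = arctan(0.92/14) = 3.76°
∠L(j0.92) = 90.00° − 3.76° = 86.24°

86.2°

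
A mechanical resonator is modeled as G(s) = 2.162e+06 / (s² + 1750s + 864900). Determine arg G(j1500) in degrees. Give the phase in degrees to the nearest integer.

-118°

∠[(j1500)² + 1750(j1500) + 864900] = ∠[-1.3851e+06 + j2.625e+06] = 117.82°
∠G(j1500) = −117.82° = -117.82°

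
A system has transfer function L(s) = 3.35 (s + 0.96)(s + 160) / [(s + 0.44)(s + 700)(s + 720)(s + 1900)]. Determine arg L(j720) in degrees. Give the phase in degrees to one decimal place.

-34.1°

∠(j720 + 0.96) = arctan(720/0.96) = 89.92°
∠(j720 + 160) = arctan(720/160) = 77.47°
∠(j720 + 0.44) = arctan(720/0.44) = 89.96°
∠(j720 + 700) = arctan(720/700) = 45.81°
∠(j720 + 720) = arctan(720/720) = 45.00°
∠(j720 + 1900) = arctan(720/1900) = 20.75°
∠L(j720) = 89.92° + 77.47° − (89.96° + 45.81° + 45.00° + 20.75°) = -34.13°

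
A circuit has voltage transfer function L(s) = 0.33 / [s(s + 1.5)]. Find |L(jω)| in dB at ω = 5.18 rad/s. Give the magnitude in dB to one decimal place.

-38.6 dB

|j5.18 + 1.5| = √(5.18² + 1.5²) = 5.393
|j5.18| = 5.18
|L(j5.18)| = 0.33 / (5.393 × 5.18) = 0.011813
20 log₁₀(0.011813) = -38.55 dB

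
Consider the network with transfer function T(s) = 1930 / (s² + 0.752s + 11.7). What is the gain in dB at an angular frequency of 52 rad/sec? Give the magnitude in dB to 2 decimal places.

|(j52)² + 0.752(j52) + 11.7| = |-2692.3 + j39.104| = 2693
|T(j52)| = 1930 / 2693 = 0.71678
20 log₁₀(0.71678) = -2.892 dB

-2.89 dB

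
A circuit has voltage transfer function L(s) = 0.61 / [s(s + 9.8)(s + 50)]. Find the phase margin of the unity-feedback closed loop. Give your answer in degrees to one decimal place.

90.0°

Gain crossover: |L(jω)| = 1 at ω ≈ 0.00124 rad/s.
∠L(j0.00124) = −90° − arctan(0.00124/9.8) − arctan(0.00124/50) ≈ -90.01°
PM = 180° + (-90.01°) = 89.99°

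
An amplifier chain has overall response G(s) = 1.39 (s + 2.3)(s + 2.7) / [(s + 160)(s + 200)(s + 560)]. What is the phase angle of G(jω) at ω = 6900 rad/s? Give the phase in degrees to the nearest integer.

-82°

∠(j6900 + 2.3) = arctan(6900/2.3) = 89.98°
∠(j6900 + 2.7) = arctan(6900/2.7) = 89.98°
∠(j6900 + 160) = arctan(6900/160) = 88.67°
∠(j6900 + 200) = arctan(6900/200) = 88.34°
∠(j6900 + 560) = arctan(6900/560) = 85.36°
∠G(j6900) = 89.98° + 89.98° − (88.67° + 88.34° + 85.36°) = -82.41°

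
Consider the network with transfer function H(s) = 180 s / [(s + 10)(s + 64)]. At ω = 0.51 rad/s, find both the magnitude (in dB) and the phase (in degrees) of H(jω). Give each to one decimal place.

|j0.51| = 0.51
|j0.51 + 10| = √(0.51² + 10²) = 10.01
|j0.51 + 64| = √(0.51² + 64²) = 64
|H(j0.51)| = 180 × 0.51 / (10.01 × 64) = 0.14325
20 log₁₀(0.14325) = -16.88 dB
∠(j0.51) = 90.00°
∠(j0.51 + 10) = arctan(0.51/10) = 2.92°
∠(j0.51 + 64) = arctan(0.51/64) = 0.46°
∠H(j0.51) = 90.00° − (2.92° + 0.46°) = 86.62°

|H| = -16.9 dB, ∠H = 86.6°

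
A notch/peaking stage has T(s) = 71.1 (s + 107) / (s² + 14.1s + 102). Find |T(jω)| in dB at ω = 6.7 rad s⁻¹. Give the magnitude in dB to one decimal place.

|j6.7 + 107| = √(6.7² + 107²) = 107.2
|(j6.7)² + 14.1(j6.7) + 102| = |57.11 + j94.47| = 110.4
|T(j6.7)| = 71.1 × 107.2 / 110.4 = 69.051
20 log₁₀(69.051) = 36.78 dB

36.8 dB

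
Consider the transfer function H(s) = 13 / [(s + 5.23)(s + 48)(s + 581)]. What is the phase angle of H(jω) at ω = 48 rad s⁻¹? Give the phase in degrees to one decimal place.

∠(j48 + 5.23) = arctan(48/5.23) = 83.78°
∠(j48 + 48) = arctan(48/48) = 45.00°
∠(j48 + 581) = arctan(48/581) = 4.72°
∠H(j48) = − (83.78° + 45.00° + 4.72°) = -133.50°

-133.5°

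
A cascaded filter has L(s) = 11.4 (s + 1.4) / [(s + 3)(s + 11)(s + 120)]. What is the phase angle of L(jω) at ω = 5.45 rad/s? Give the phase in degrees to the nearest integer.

∠(j5.45 + 1.4) = arctan(5.45/1.4) = 75.59°
∠(j5.45 + 3) = arctan(5.45/3) = 61.17°
∠(j5.45 + 11) = arctan(5.45/11) = 26.36°
∠(j5.45 + 120) = arctan(5.45/120) = 2.60°
∠L(j5.45) = 75.59° − (61.17° + 26.36° + 2.60°) = -14.53°

-15°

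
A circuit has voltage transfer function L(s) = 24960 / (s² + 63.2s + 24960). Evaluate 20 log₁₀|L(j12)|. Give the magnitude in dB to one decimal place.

|(j12)² + 63.2(j12) + 24960| = |24816 + j758.4| = 2.483e+04
|L(j12)| = 24960 / 2.483e+04 = 1.0053
20 log₁₀(1.0053) = 0.05 dB

0.0 dB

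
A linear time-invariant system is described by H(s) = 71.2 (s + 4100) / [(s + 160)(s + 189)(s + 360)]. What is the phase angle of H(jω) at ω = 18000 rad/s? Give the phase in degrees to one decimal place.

∠(j18000 + 4100) = arctan(18000/4100) = 77.17°
∠(j18000 + 160) = arctan(18000/160) = 89.49°
∠(j18000 + 189) = arctan(18000/189) = 89.40°
∠(j18000 + 360) = arctan(18000/360) = 88.85°
∠H(j18000) = 77.17° − (89.49° + 89.40° + 88.85°) = -190.58°

-190.6°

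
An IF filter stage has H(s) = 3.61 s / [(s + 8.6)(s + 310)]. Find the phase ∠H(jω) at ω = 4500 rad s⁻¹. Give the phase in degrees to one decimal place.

∠(j4500) = 90.00°
∠(j4500 + 8.6) = arctan(4500/8.6) = 89.89°
∠(j4500 + 310) = arctan(4500/310) = 86.06°
∠H(j4500) = 90.00° − (89.89° + 86.06°) = -85.95°

-85.9°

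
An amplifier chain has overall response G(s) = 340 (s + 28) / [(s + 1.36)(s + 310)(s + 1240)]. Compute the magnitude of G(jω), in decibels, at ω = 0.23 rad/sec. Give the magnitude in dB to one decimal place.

-34.9 dB

|j0.23 + 28| = √(0.23² + 28²) = 28
|j0.23 + 1.36| = √(0.23² + 1.36²) = 1.379
|j0.23 + 310| = √(0.23² + 310²) = 310
|j0.23 + 1240| = √(0.23² + 1240²) = 1240
|G(j0.23)| = 340 × 28 / (1.379 × 310 × 1240) = 0.017956
20 log₁₀(0.017956) = -34.92 dB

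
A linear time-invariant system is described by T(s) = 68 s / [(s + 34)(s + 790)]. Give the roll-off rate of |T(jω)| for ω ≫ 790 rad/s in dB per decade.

-20 dB/decade

With 1 zero and 2 poles, the high-frequency asymptotic slope is 20 × (1 − 2) = -20 dB/decade.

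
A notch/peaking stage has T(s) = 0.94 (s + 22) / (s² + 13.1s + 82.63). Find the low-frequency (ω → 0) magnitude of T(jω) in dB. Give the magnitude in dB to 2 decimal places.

T(0) = 0.94 × 22 / 82.63 = 0.25027
20 log₁₀(0.25027) = -12.032 dB

-12.03 dB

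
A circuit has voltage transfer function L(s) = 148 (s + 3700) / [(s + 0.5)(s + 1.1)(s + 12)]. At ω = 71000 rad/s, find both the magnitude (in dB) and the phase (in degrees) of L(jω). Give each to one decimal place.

|j71000 + 3700| = √(71000² + 3700²) = 7.11e+04
|j71000 + 0.5| = √(71000² + 0.5²) = 7.1e+04
|j71000 + 1.1| = √(71000² + 1.1²) = 7.1e+04
|j71000 + 12| = √(71000² + 12²) = 7.1e+04
|L(j71000)| = 148 × 7.11e+04 / (7.1e+04 × 7.1e+04 × 7.1e+04) = 2.9399e-08
20 log₁₀(2.9399e-08) = -150.63 dB
∠(j71000 + 3700) = arctan(71000/3700) = 87.02°
∠(j71000 + 0.5) = arctan(71000/0.5) = 90.00°
∠(j71000 + 1.1) = arctan(71000/1.1) = 90.00°
∠(j71000 + 12) = arctan(71000/12) = 89.99°
∠L(j71000) = 87.02° − (90.00° + 90.00° + 89.99°) = -182.97°

|L| = -150.6 dB, ∠L = -183.0°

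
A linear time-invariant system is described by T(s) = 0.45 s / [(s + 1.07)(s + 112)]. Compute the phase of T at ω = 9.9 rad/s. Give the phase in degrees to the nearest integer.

∠(j9.9) = 90.00°
∠(j9.9 + 1.07) = arctan(9.9/1.07) = 83.83°
∠(j9.9 + 112) = arctan(9.9/112) = 5.05°
∠T(j9.9) = 90.00° − (83.83° + 5.05°) = 1.12°

1°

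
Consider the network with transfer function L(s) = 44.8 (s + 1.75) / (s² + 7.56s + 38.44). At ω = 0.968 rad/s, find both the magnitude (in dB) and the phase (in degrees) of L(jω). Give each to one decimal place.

|j0.968 + 1.75| = √(0.968² + 1.75²) = 2
|(j0.968)² + 7.56(j0.968) + 38.44| = |37.503 + j7.3181| = 38.21
|L(j0.968)| = 44.8 × 2 / 38.21 = 2.3448
20 log₁₀(2.3448) = 7.40 dB
∠(j0.968 + 1.75) = arctan(0.968/1.75) = 28.95°
∠[(j0.968)² + 7.56(j0.968) + 38.44] = ∠[37.503 + j7.3181] = 11.04°
∠L(j0.968) = 28.95° − 11.04° = 17.91°

|L| = 7.4 dB, ∠L = 17.9°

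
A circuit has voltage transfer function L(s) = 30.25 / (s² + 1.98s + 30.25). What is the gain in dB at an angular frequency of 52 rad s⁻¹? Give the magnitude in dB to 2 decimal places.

|(j52)² + 1.98(j52) + 30.25| = |-2673.8 + j102.96| = 2676
|L(j52)| = 30.25 / 2676 = 0.011305
20 log₁₀(0.011305) = -38.934 dB

-38.93 dB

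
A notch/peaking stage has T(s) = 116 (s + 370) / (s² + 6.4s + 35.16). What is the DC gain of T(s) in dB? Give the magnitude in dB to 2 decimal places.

T(0) = 116 × 370 / 35.16 = 1220.7
20 log₁₀(1220.7) = 61.732 dB

61.73 dB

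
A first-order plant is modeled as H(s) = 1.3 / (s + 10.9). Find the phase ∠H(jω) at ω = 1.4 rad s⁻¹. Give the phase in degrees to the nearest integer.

∠(j1.4 + 10.9) = arctan(1.4/10.9) = 7.32°
∠H(j1.4) = −7.32° = -7.32°

-7°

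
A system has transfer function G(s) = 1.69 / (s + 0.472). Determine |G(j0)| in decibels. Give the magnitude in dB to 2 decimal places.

11.08 dB

G(0) = 1.69 / 0.472 = 3.5805
20 log₁₀(3.5805) = 11.079 dB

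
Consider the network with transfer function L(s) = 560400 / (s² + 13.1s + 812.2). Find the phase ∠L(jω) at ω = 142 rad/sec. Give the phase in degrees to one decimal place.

∠[(j142)² + 13.1(j142) + 812.2] = ∠[-19352 + j1860.2] = 174.51°
∠L(j142) = −174.51° = -174.51°

-174.5°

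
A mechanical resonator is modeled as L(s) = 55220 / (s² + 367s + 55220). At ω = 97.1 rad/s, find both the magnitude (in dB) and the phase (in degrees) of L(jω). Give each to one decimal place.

|(j97.1)² + 367(j97.1) + 55220| = |45792 + j35636| = 5.802e+04
|L(j97.1)| = 55220 / 5.802e+04 = 0.95168
20 log₁₀(0.95168) = -0.43 dB
∠[(j97.1)² + 367(j97.1) + 55220] = ∠[45792 + j35636] = 37.89°
∠L(j97.1) = −37.89° = -37.89°

|L| = -0.4 dB, ∠L = -37.9°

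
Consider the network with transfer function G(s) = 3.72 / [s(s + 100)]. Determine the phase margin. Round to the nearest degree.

90°

Gain crossover: |G(jω)| = 1 at ω ≈ 0.0372 rad/sec.
∠G(j0.0372) = −90° − arctan(0.0372/100) ≈ -90.02°
PM = 180° + (-90.02°) = 89.98°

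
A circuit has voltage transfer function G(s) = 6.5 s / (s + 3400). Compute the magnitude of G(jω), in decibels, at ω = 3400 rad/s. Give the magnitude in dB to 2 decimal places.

|j3400| = 3400
|j3400 + 3400| = √(3400² + 3400²) = 4808
|G(j3400)| = 6.5 × 3400 / 4808 = 4.5962
20 log₁₀(4.5962) = 13.248 dB

13.25 dB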